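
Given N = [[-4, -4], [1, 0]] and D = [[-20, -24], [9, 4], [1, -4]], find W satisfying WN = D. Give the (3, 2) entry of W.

5

Right-multiplying both sides by N⁻¹ gives W = DN⁻¹.
det N = 4, so N⁻¹ = [[0, 1], [-1/4, -1]].
W = DN⁻¹ = [[-20, -24], [9, 4], [1, -4]] · [[0, 1], [-1/4, -1]] = [[6, 4], [-1, 5], [1, 5]].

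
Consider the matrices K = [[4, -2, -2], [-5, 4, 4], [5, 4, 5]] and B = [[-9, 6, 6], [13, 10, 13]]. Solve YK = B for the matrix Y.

Y = [[-1, 1, 0], [-3, -2, 3]]

Right-multiplying both sides by K⁻¹ gives Y = BK⁻¹.
K has determinant 6; K⁻¹ = [[2/3, 1/3, 0], [15/2, 5, -1], [-20/3, -13/3, 1]].
Y = BK⁻¹ = [[-9, 6, 6], [13, 10, 13]] · [[2/3, 1/3, 0], [15/2, 5, -1], [-20/3, -13/3, 1]] = [[-1, 1, 0], [-3, -2, 3]].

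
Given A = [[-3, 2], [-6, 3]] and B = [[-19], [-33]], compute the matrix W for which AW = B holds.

Left-multiplying both sides by A⁻¹ gives W = A⁻¹B.
det A = 3, so A⁻¹ = [[1, -2/3], [2, -1]].
W = A⁻¹B = [[1, -2/3], [2, -1]] · [[-19], [-33]] = [[3], [-5]].

W = [[3], [-5]]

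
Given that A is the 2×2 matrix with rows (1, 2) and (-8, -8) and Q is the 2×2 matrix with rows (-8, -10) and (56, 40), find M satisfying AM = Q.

M = [[-6, 0], [-1, -5]]

Since A multiplies M on the left, M = A⁻¹Q.
det A = 8; the adjugate gives A⁻¹ = [[-1, -1/4], [1, 1/8]].
M = A⁻¹Q = [[-1, -1/4], [1, 1/8]] · [[-8, -10], [56, 40]] = [[-6, 0], [-1, -5]].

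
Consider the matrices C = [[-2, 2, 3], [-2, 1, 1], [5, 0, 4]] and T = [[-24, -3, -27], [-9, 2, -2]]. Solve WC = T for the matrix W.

C is on the right of W, so right-multiply by C⁻¹: W = TC⁻¹.
det C = 3; the adjugate gives C⁻¹ = [[4/3, -8/3, -1/3], [13/3, -23/3, -4/3], [-5/3, 10/3, 2/3]].
W = TC⁻¹ = [[-24, -3, -27], [-9, 2, -2]] · [[4/3, -8/3, -1/3], [13/3, -23/3, -4/3], [-5/3, 10/3, 2/3]] = [[0, -3, -6], [0, 2, -1]].

W = [[0, -3, -6], [0, 2, -1]]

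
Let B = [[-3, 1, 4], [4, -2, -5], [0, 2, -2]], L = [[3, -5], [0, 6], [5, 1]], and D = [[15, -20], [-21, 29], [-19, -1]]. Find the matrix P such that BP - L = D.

BP = D + L = [[18, -25], [-21, 35], [-14, 0]].
Since B multiplies P on the left, P = B⁻¹(D + L).
B has determinant -2; B⁻¹ = [[-7, -5, -3/2], [-4, -3, -1/2], [-4, -3, -1]].
P = B⁻¹(D + L) = [[0, 0], [-2, -5], [5, -5]].

P = [[0, 0], [-2, -5], [5, -5]]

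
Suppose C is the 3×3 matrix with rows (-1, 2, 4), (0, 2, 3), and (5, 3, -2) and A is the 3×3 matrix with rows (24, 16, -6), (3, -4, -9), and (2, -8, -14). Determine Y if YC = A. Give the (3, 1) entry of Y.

-2

Since C sits to the right of Y, Y = AC⁻¹.
C has determinant 3; C⁻¹ = [[-13/3, 16/3, -2/3], [5, -6, 1], [-10/3, 13/3, -2/3]].
Y = AC⁻¹ = [[24, 16, -6], [3, -4, -9], [2, -8, -14]] · [[-13/3, 16/3, -2/3], [5, -6, 1], [-10/3, 13/3, -2/3]] = [[-4, 6, 4], [-3, 1, 0], [-2, -2, 0]].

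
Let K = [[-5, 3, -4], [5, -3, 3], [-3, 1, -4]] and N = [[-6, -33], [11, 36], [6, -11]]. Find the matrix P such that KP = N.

P = [[4, 6], [-2, -5], [-5, -3]]

Since K multiplies P on the left, P = K⁻¹N.
K has determinant 4; K⁻¹ = [[9/4, 2, -3/4], [11/4, 2, -5/4], [-1, -1, 0]].
P = K⁻¹N = [[9/4, 2, -3/4], [11/4, 2, -5/4], [-1, -1, 0]] · [[-6, -33], [11, 36], [6, -11]] = [[4, 6], [-2, -5], [-5, -3]].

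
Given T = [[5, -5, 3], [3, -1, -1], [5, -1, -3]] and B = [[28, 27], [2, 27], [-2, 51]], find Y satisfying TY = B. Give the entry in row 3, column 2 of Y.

-6

Since T multiplies Y on the left, Y = T⁻¹B.
det T = -4; the adjugate gives T⁻¹ = [[-1/2, 9/2, -2], [-1, 15/2, -7/2], [-1/2, 5, -5/2]].
Y = T⁻¹B = [[-1/2, 9/2, -2], [-1, 15/2, -7/2], [-1/2, 5, -5/2]] · [[28, 27], [2, 27], [-2, 51]] = [[-1, 6], [-6, -3], [1, -6]].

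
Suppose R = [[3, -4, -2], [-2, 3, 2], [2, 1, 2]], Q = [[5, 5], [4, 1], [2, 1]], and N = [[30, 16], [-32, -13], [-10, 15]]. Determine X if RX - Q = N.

X = [[3, 5], [-4, -4], [-5, 5]]

RX = N + Q = [[35, 21], [-28, -12], [-8, 16]].
Left-multiplying both sides by R⁻¹ gives X = R⁻¹(N + Q).
R has determinant -4; R⁻¹ = [[-1, -3/2, 1/2], [-2, -5/2, 1/2], [2, 11/4, -1/4]].
X = R⁻¹(N + Q) = [[3, 5], [-4, -4], [-5, 5]].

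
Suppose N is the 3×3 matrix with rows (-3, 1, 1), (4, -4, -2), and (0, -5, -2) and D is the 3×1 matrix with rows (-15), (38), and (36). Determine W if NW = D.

Left-multiplying both sides by N⁻¹ gives W = N⁻¹D.
det N = -6, so N⁻¹ = [[1/3, 1/2, -1/3], [-4/3, -1, 1/3], [10/3, 5/2, -4/3]].
W = N⁻¹D = [[1/3, 1/2, -1/3], [-4/3, -1, 1/3], [10/3, 5/2, -4/3]] · [[-15], [38], [36]] = [[2], [-6], [-3]].

W = [[2], [-6], [-3]]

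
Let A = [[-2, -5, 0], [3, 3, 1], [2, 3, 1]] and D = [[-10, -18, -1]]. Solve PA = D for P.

Right-multiplying both sides by A⁻¹ gives P = DA⁻¹.
A has determinant 5; A⁻¹ = [[0, 1, -1], [-1/5, -2/5, 2/5], [3/5, -4/5, 9/5]].
P = DA⁻¹ = [[-10, -18, -1]] · [[0, 1, -1], [-1/5, -2/5, 2/5], [3/5, -4/5, 9/5]] = [[3, -2, 1]].

P = [[3, -2, 1]]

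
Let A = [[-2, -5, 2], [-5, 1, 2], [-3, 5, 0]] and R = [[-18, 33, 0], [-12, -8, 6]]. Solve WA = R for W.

W = [[-3, 3, 3], [6, -3, 5]]

A is on the right of W, so right-multiply by A⁻¹: W = RA⁻¹.
det A = 6; the adjugate gives A⁻¹ = [[-5/3, 5/3, -2], [-1, 1, -1], [-11/3, 25/6, -9/2]].
W = RA⁻¹ = [[-18, 33, 0], [-12, -8, 6]] · [[-5/3, 5/3, -2], [-1, 1, -1], [-11/3, 25/6, -9/2]] = [[-3, 3, 3], [6, -3, 5]].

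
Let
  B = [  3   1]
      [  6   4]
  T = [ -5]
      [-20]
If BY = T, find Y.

Y = [[0], [-5]]

Left-multiplying both sides by B⁻¹ gives Y = B⁻¹T.
B has determinant 6; B⁻¹ = [[2/3, -1/6], [-1, 1/2]].
Y = B⁻¹T = [[2/3, -1/6], [-1, 1/2]] · [[-5], [-20]] = [[0], [-5]].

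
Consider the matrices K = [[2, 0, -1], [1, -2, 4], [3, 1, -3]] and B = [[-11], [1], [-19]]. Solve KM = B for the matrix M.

Left-multiplying both sides by K⁻¹ gives M = K⁻¹B.
det K = -3, so K⁻¹ = [[-2/3, 1/3, 2/3], [-5, 1, 3], [-7/3, 2/3, 4/3]].
M = K⁻¹B = [[-2/3, 1/3, 2/3], [-5, 1, 3], [-7/3, 2/3, 4/3]] · [[-11], [1], [-19]] = [[-5], [-1], [1]].

M = [[-5], [-1], [1]]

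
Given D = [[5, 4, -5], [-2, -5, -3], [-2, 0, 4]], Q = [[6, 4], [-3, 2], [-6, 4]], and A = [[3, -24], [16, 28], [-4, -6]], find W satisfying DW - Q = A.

W = [[-3, -1], [1, -5], [-4, -1]]

DW = A + Q = [[9, -20], [13, 30], [-10, -2]].
Since D multiplies W on the left, W = D⁻¹(A + Q).
det D = 6, so D⁻¹ = [[-10/3, -8/3, -37/6], [7/3, 5/3, 25/6], [-5/3, -4/3, -17/6]].
W = D⁻¹(A + Q) = [[-3, -1], [1, -5], [-4, -1]].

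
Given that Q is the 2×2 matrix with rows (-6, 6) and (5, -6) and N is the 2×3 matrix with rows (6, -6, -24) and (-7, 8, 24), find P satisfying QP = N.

Q is on the left of P, so left-multiply by Q⁻¹: P = Q⁻¹N.
Q has determinant 6; Q⁻¹ = [[-1, -1], [-5/6, -1]].
P = Q⁻¹N = [[-1, -1], [-5/6, -1]] · [[6, -6, -24], [-7, 8, 24]] = [[1, -2, 0], [2, -3, -4]].

P = [[1, -2, 0], [2, -3, -4]]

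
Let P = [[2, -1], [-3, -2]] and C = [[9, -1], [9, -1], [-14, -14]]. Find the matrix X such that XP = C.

Right-multiplying both sides by P⁻¹ gives X = CP⁻¹.
det P = -7; the adjugate gives P⁻¹ = [[2/7, -1/7], [-3/7, -2/7]].
X = CP⁻¹ = [[9, -1], [9, -1], [-14, -14]] · [[2/7, -1/7], [-3/7, -2/7]] = [[3, -1], [3, -1], [2, 6]].

X = [[3, -1], [3, -1], [2, 6]]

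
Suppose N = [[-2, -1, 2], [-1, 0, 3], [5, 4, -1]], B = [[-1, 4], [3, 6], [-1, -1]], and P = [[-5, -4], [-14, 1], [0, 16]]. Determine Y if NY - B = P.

NY = P + B = [[-6, 0], [-11, 7], [-1, 15]].
Left-multiplying both sides by N⁻¹ gives Y = N⁻¹(P + B).
det N = 2; the adjugate gives N⁻¹ = [[-6, 7/2, -3/2], [7, -4, 2], [-2, 3/2, -1/2]].
Y = N⁻¹(P + B) = [[-1, 2], [0, 2], [-4, 3]].

Y = [[-1, 2], [0, 2], [-4, 3]]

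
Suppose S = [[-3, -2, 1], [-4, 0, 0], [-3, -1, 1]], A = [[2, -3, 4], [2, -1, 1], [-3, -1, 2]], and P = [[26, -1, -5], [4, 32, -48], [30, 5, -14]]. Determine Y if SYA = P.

Y = [[3, -2, 1], [1, -5, -4], [5, 3, -5]]

Y = S⁻¹PA⁻¹ (apply S⁻¹ on the left and A⁻¹ on the right).
det S = -4; the adjugate gives S⁻¹ = [[0, -1/4, 0], [-1, 0, 1], [-1, -3/4, 2]].
A has determinant -1; A⁻¹ = [[1, -2, -1], [7, -16, -6], [5, -11, -4]].
S⁻¹P = [[-1, -8, 12], [4, 6, -9], [31, -13, 13]].
Y = (S⁻¹P)A⁻¹ = [[3, -2, 1], [1, -5, -4], [5, 3, -5]].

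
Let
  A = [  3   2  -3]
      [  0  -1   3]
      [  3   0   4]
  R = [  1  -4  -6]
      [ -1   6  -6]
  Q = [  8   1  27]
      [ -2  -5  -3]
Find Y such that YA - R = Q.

YA = Q + R = [[9, -3, 21], [-3, 1, -9]].
Since A sits to the right of Y, Y = (Q + R)A⁻¹.
A has determinant -3; A⁻¹ = [[4/3, 8/3, -1], [-3, -7, 3], [-1, -2, 1]].
Y = (Q + R)A⁻¹ = [[0, 3, 3], [2, 3, -3]].

Y = [[0, 3, 3], [2, 3, -3]]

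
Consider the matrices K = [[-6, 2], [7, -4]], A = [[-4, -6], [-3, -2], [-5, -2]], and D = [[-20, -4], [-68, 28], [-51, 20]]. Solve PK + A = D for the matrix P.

P = [[5, 2], [5, -5], [3, -4]]

PK = D − A = [[-16, 2], [-65, 30], [-46, 22]].
Right-multiplying both sides by K⁻¹ gives P = (D − A)K⁻¹.
K has determinant 10; K⁻¹ = [[-2/5, -1/5], [-7/10, -3/5]].
P = (D − A)K⁻¹ = [[5, 2], [5, -5], [3, -4]].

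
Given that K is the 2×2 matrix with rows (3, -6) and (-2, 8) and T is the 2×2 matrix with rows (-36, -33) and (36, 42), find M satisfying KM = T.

K is on the left of M, so left-multiply by K⁻¹: M = K⁻¹T.
det K = 12; the adjugate gives K⁻¹ = [[2/3, 1/2], [1/6, 1/4]].
M = K⁻¹T = [[2/3, 1/2], [1/6, 1/4]] · [[-36, -33], [36, 42]] = [[-6, -1], [3, 5]].

M = [[-6, -1], [3, 5]]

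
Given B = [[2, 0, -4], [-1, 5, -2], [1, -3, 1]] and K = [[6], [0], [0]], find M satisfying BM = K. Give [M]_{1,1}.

-1

Since B multiplies M on the left, M = B⁻¹K.
det B = 6, so B⁻¹ = [[-1/6, 2, 10/3], [-1/6, 1, 4/3], [-1/3, 1, 5/3]].
M = B⁻¹K = [[-1/6, 2, 10/3], [-1/6, 1, 4/3], [-1/3, 1, 5/3]] · [[6], [0], [0]] = [[-1], [-1], [-2]].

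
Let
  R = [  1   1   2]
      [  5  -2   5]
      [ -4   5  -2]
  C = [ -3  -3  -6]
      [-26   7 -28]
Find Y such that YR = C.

Y = [[-3, 0, 0], [0, -6, -1]]

Right-multiplying both sides by R⁻¹ gives Y = CR⁻¹.
R has determinant 3; R⁻¹ = [[-7, 4, 3], [-10/3, 2, 5/3], [17/3, -3, -7/3]].
Y = CR⁻¹ = [[-3, -3, -6], [-26, 7, -28]] · [[-7, 4, 3], [-10/3, 2, 5/3], [17/3, -3, -7/3]] = [[-3, 0, 0], [0, -6, -1]].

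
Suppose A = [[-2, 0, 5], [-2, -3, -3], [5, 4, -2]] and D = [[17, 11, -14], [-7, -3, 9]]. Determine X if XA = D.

X = [[1, 3, 5], [6, 5, 3]]

Right-multiplying both sides by A⁻¹ gives X = DA⁻¹.
det A = -1; the adjugate gives A⁻¹ = [[-18, -20, -15], [19, 21, 16], [-7, -8, -6]].
X = DA⁻¹ = [[17, 11, -14], [-7, -3, 9]] · [[-18, -20, -15], [19, 21, 16], [-7, -8, -6]] = [[1, 3, 5], [6, 5, 3]].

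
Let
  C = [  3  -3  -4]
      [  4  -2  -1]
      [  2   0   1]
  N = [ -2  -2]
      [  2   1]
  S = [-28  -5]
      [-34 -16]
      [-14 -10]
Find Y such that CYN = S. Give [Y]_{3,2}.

2

Left-multiply by C⁻¹ and right-multiply by N⁻¹: Y = C⁻¹SN⁻¹.
C has determinant -4; C⁻¹ = [[1/2, -3/4, 5/4], [3/2, -11/4, 13/4], [-1, 3/2, -3/2]].
det N = 2; the adjugate gives N⁻¹ = [[1/2, 1], [-1, -1]].
C⁻¹S = [[-6, -3], [6, 4], [-2, -4]].
Y = (C⁻¹S)N⁻¹ = [[0, -3], [-1, 2], [3, 2]].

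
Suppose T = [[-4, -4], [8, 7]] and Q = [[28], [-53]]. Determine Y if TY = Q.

T is on the left of Y, so left-multiply by T⁻¹: Y = T⁻¹Q.
T has determinant 4; T⁻¹ = [[7/4, 1], [-2, -1]].
Y = T⁻¹Q = [[7/4, 1], [-2, -1]] · [[28], [-53]] = [[-4], [-3]].

Y = [[-4], [-3]]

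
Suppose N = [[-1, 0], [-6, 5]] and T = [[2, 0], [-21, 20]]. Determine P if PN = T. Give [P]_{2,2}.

Since N sits to the right of P, P = TN⁻¹.
det N = -5, so N⁻¹ = [[-1, 0], [-6/5, 1/5]].
P = TN⁻¹ = [[2, 0], [-21, 20]] · [[-1, 0], [-6/5, 1/5]] = [[-2, 0], [-3, 4]].

4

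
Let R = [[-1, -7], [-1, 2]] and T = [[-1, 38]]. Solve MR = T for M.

Since R sits to the right of M, M = TR⁻¹.
det R = -9, so R⁻¹ = [[-2/9, -7/9], [-1/9, 1/9]].
M = TR⁻¹ = [[-1, 38]] · [[-2/9, -7/9], [-1/9, 1/9]] = [[-4, 5]].

M = [[-4, 5]]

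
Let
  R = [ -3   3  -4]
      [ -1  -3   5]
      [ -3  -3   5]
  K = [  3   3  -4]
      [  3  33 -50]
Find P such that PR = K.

P = [[1, 3, -3], [5, 0, -6]]

Since R sits to the right of P, P = KR⁻¹.
det R = -6; the adjugate gives R⁻¹ = [[0, 1/2, -1/2], [5/3, 9/2, -19/6], [1, 3, -2]].
P = KR⁻¹ = [[3, 3, -4], [3, 33, -50]] · [[0, 1/2, -1/2], [5/3, 9/2, -19/6], [1, 3, -2]] = [[1, 3, -3], [5, 0, -6]].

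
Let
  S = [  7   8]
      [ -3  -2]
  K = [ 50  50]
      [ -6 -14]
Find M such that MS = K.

Since S sits to the right of M, M = KS⁻¹.
det S = 10, so S⁻¹ = [[-1/5, -4/5], [3/10, 7/10]].
M = KS⁻¹ = [[50, 50], [-6, -14]] · [[-1/5, -4/5], [3/10, 7/10]] = [[5, -5], [-3, -5]].

M = [[5, -5], [-3, -5]]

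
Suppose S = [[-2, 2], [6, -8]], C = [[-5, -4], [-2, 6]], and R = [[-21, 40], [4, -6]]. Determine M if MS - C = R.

MS = R + C = [[-26, 36], [2, 0]].
S is on the right of M, so right-multiply by S⁻¹: M = (R + C)S⁻¹.
S has determinant 4; S⁻¹ = [[-2, -1/2], [-3/2, -1/2]].
M = (R + C)S⁻¹ = [[-2, -5], [-4, -1]].

M = [[-2, -5], [-4, -1]]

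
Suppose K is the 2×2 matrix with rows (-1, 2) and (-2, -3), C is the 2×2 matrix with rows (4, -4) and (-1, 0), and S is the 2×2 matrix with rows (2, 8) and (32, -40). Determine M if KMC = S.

Left-multiply by K⁻¹ and right-multiply by C⁻¹: M = K⁻¹SC⁻¹.
K has determinant 7; K⁻¹ = [[-3/7, -2/7], [2/7, -1/7]].
det C = -4; the adjugate gives C⁻¹ = [[0, -1], [-1/4, -1]].
K⁻¹S = [[-10, 8], [-4, 8]].
M = (K⁻¹S)C⁻¹ = [[-2, 2], [-2, -4]].

M = [[-2, 2], [-2, -4]]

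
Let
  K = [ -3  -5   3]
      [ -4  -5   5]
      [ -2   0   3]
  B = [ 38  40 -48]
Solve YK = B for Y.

Since K sits to the right of Y, Y = BK⁻¹.
K has determinant 5; K⁻¹ = [[-3, 3, -2], [2/5, -3/5, 3/5], [-2, 2, -1]].
Y = BK⁻¹ = [[38, 40, -48]] · [[-3, 3, -2], [2/5, -3/5, 3/5], [-2, 2, -1]] = [[-2, -6, -4]].

Y = [[-2, -6, -4]]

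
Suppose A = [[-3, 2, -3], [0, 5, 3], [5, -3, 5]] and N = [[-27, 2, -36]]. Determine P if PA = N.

P = [[4, -3, -3]]

Since A sits to the right of P, P = NA⁻¹.
det A = 3; the adjugate gives A⁻¹ = [[34/3, -1/3, 7], [5, 0, 3], [-25/3, 1/3, -5]].
P = NA⁻¹ = [[-27, 2, -36]] · [[34/3, -1/3, 7], [5, 0, 3], [-25/3, 1/3, -5]] = [[4, -3, -3]].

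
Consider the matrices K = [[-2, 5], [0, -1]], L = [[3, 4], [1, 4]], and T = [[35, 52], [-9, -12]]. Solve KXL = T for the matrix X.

X = [[2, -1], [3, 0]]

X = K⁻¹TL⁻¹ (apply K⁻¹ on the left and L⁻¹ on the right).
K has determinant 2; K⁻¹ = [[-1/2, -5/2], [0, -1]].
L has determinant 8; L⁻¹ = [[1/2, -1/2], [-1/8, 3/8]].
K⁻¹T = [[5, 4], [9, 12]].
X = (K⁻¹T)L⁻¹ = [[2, -1], [3, 0]].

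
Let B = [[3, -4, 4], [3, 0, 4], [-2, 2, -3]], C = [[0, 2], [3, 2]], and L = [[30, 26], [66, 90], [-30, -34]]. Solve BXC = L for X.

Left-multiply by B⁻¹ and right-multiply by C⁻¹: X = B⁻¹LC⁻¹.
det B = -4; the adjugate gives B⁻¹ = [[2, 1, 4], [-1/4, 1/4, 0], [-3/2, -1/2, -3]].
det C = -6; the adjugate gives C⁻¹ = [[-1/3, 1/3], [1/2, 0]].
B⁻¹L = [[6, 6], [9, 16], [12, 18]].
X = (B⁻¹L)C⁻¹ = [[1, 2], [5, 3], [5, 4]].

X = [[1, 2], [5, 3], [5, 4]]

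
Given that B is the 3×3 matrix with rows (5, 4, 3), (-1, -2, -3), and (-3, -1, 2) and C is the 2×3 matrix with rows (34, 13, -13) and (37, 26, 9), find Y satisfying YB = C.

Since B sits to the right of Y, Y = CB⁻¹.
det B = -6, so B⁻¹ = [[7/6, 11/6, 1], [-11/6, -19/6, -2], [5/6, 7/6, 1]].
Y = CB⁻¹ = [[34, 13, -13], [37, 26, 9]] · [[7/6, 11/6, 1], [-11/6, -19/6, -2], [5/6, 7/6, 1]] = [[5, 6, -5], [3, -4, -6]].

Y = [[5, 6, -5], [3, -4, -6]]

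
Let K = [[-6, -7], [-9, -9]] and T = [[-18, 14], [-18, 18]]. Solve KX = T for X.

Since K multiplies X on the left, X = K⁻¹T.
det K = -9, so K⁻¹ = [[1, -7/9], [-1, 2/3]].
X = K⁻¹T = [[1, -7/9], [-1, 2/3]] · [[-18, 14], [-18, 18]] = [[-4, 0], [6, -2]].

X = [[-4, 0], [6, -2]]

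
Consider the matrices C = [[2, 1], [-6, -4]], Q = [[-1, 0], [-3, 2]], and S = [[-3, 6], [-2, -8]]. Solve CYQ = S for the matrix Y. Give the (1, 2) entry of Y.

Left-multiply by C⁻¹ and right-multiply by Q⁻¹: Y = C⁻¹SQ⁻¹.
det C = -2; the adjugate gives C⁻¹ = [[2, 1/2], [-3, -1]].
det Q = -2; the adjugate gives Q⁻¹ = [[-1, 0], [-3/2, 1/2]].
C⁻¹S = [[-7, 8], [11, -10]].
Y = (C⁻¹S)Q⁻¹ = [[-5, 4], [4, -5]].

4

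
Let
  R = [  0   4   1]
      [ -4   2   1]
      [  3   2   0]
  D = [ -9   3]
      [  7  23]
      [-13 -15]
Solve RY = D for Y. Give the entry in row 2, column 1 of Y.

-2

Since R multiplies Y on the left, Y = R⁻¹D.
det R = -2; the adjugate gives R⁻¹ = [[1, -1, -1], [-3/2, 3/2, 2], [7, -6, -8]].
Y = R⁻¹D = [[1, -1, -1], [-3/2, 3/2, 2], [7, -6, -8]] · [[-9, 3], [7, 23], [-13, -15]] = [[-3, -5], [-2, 0], [-1, 3]].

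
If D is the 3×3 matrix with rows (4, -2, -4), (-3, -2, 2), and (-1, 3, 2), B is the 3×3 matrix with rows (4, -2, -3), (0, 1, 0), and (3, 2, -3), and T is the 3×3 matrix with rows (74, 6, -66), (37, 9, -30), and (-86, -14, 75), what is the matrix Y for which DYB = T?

Isolating Y: multiply by D⁻¹ from the left and B⁻¹ from the right, so Y = D⁻¹TB⁻¹.
det D = -4; the adjugate gives D⁻¹ = [[5/2, 2, 3], [-1, -1, -1], [11/4, 5/2, 7/2]].
B has determinant -3; B⁻¹ = [[1, 4, -1], [0, 1, 0], [1, 14/3, -4/3]].
D⁻¹T = [[1, -9, 0], [-25, -1, 21], [-5, -10, 6]].
Y = (D⁻¹T)B⁻¹ = [[1, -5, -1], [-4, -3, -3], [1, -2, -3]].

Y = [[1, -5, -1], [-4, -3, -3], [1, -2, -3]]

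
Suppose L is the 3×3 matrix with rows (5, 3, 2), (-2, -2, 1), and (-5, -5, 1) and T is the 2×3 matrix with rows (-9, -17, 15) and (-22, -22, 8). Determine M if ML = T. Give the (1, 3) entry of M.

5

Since L sits to the right of M, M = TL⁻¹.
det L = 6; the adjugate gives L⁻¹ = [[1/2, -13/6, 7/6], [-1/2, 5/2, -3/2], [0, 5/3, -2/3]].
M = TL⁻¹ = [[-9, -17, 15], [-22, -22, 8]] · [[1/2, -13/6, 7/6], [-1/2, 5/2, -3/2], [0, 5/3, -2/3]] = [[4, 2, 5], [0, 6, 2]].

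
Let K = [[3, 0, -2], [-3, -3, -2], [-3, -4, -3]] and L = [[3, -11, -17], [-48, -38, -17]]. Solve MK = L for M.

M = [[5, 5, -1], [-5, 6, 5]]

Since K sits to the right of M, M = LK⁻¹.
det K = -3, so K⁻¹ = [[-1/3, -8/3, 2], [1, 5, -4], [-1, -4, 3]].
M = LK⁻¹ = [[3, -11, -17], [-48, -38, -17]] · [[-1/3, -8/3, 2], [1, 5, -4], [-1, -4, 3]] = [[5, 5, -1], [-5, 6, 5]].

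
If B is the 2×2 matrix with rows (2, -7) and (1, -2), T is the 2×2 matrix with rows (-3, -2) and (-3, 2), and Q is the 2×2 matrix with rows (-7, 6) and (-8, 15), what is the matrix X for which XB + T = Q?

XB = Q − T = [[-4, 8], [-5, 13]].
Right-multiplying both sides by B⁻¹ gives X = (Q − T)B⁻¹.
B has determinant 3; B⁻¹ = [[-2/3, 7/3], [-1/3, 2/3]].
X = (Q − T)B⁻¹ = [[0, -4], [-1, -3]].

X = [[0, -4], [-1, -3]]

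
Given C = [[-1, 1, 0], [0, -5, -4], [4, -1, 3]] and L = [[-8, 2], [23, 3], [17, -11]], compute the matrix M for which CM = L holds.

M = [[5, -1], [-3, 1], [-2, -2]]

C is on the left of M, so left-multiply by C⁻¹: M = C⁻¹L.
C has determinant 3; C⁻¹ = [[-19/3, -1, -4/3], [-16/3, -1, -4/3], [20/3, 1, 5/3]].
M = C⁻¹L = [[-19/3, -1, -4/3], [-16/3, -1, -4/3], [20/3, 1, 5/3]] · [[-8, 2], [23, 3], [17, -11]] = [[5, -1], [-3, 1], [-2, -2]].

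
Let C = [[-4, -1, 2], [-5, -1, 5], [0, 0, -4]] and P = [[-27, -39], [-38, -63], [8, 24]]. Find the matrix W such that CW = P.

W = [[5, 6], [3, 3], [-2, -6]]

Since C multiplies W on the left, W = C⁻¹P.
det C = 4, so C⁻¹ = [[1, -1, -3/4], [-5, 4, 5/2], [0, 0, -1/4]].
W = C⁻¹P = [[1, -1, -3/4], [-5, 4, 5/2], [0, 0, -1/4]] · [[-27, -39], [-38, -63], [8, 24]] = [[5, 6], [3, 3], [-2, -6]].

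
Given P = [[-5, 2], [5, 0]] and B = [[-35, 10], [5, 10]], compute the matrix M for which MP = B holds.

M = [[5, -2], [5, 6]]

Since P sits to the right of M, M = BP⁻¹.
det P = -10; the adjugate gives P⁻¹ = [[0, 1/5], [1/2, 1/2]].
M = BP⁻¹ = [[-35, 10], [5, 10]] · [[0, 1/5], [1/2, 1/2]] = [[5, -2], [5, 6]].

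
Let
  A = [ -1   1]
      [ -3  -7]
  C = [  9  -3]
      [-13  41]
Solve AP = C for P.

Left-multiplying both sides by A⁻¹ gives P = A⁻¹C.
det A = 10; the adjugate gives A⁻¹ = [[-7/10, -1/10], [3/10, -1/10]].
P = A⁻¹C = [[-7/10, -1/10], [3/10, -1/10]] · [[9, -3], [-13, 41]] = [[-5, -2], [4, -5]].

P = [[-5, -2], [4, -5]]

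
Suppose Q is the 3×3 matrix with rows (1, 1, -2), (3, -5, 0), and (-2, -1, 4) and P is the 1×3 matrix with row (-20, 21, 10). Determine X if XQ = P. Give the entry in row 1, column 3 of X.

Q is on the right of X, so right-multiply by Q⁻¹: X = PQ⁻¹.
Q has determinant -6; Q⁻¹ = [[10/3, 1/3, 5/3], [2, 0, 1], [13/6, 1/6, 4/3]].
X = PQ⁻¹ = [[-20, 21, 10]] · [[10/3, 1/3, 5/3], [2, 0, 1], [13/6, 1/6, 4/3]] = [[-3, -5, 1]].

1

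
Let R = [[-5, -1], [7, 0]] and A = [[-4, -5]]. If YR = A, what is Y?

Y = [[5, 3]]

Right-multiplying both sides by R⁻¹ gives Y = AR⁻¹.
det R = 7, so R⁻¹ = [[0, 1/7], [-1, -5/7]].
Y = AR⁻¹ = [[-4, -5]] · [[0, 1/7], [-1, -5/7]] = [[5, 3]].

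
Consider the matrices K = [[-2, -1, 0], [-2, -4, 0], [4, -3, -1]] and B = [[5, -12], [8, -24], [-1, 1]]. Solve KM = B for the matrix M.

M = [[-2, 4], [-1, 4], [-4, 3]]

K is on the left of M, so left-multiply by K⁻¹: M = K⁻¹B.
det K = -6, so K⁻¹ = [[-2/3, 1/6, 0], [1/3, -1/3, 0], [-11/3, 5/3, -1]].
M = K⁻¹B = [[-2/3, 1/6, 0], [1/3, -1/3, 0], [-11/3, 5/3, -1]] · [[5, -12], [8, -24], [-1, 1]] = [[-2, 4], [-1, 4], [-4, 3]].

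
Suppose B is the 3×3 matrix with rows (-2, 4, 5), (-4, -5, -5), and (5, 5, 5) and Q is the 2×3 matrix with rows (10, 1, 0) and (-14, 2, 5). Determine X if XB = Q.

X = [[-1, 3, 4], [3, 2, 0]]

Right-multiplying both sides by B⁻¹ gives X = QB⁻¹.
det B = 5, so B⁻¹ = [[0, 1, 1], [-1, -7, -6], [1, 6, 26/5]].
X = QB⁻¹ = [[10, 1, 0], [-14, 2, 5]] · [[0, 1, 1], [-1, -7, -6], [1, 6, 26/5]] = [[-1, 3, 4], [3, 2, 0]].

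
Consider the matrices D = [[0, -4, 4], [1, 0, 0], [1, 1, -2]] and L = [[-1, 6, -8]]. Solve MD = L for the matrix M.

Since D sits to the right of M, M = LD⁻¹.
det D = -4, so D⁻¹ = [[0, 1, 0], [-1/2, 1, -1], [-1/4, 1, -1]].
M = LD⁻¹ = [[-1, 6, -8]] · [[0, 1, 0], [-1/2, 1, -1], [-1/4, 1, -1]] = [[-1, -3, 2]].

M = [[-1, -3, 2]]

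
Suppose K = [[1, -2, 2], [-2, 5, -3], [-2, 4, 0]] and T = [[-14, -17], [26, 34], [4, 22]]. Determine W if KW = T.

K is on the left of W, so left-multiply by K⁻¹: W = K⁻¹T.
det K = 4; the adjugate gives K⁻¹ = [[3, 2, -1], [3/2, 1, -1/4], [1/2, 0, 1/4]].
W = K⁻¹T = [[3, 2, -1], [3/2, 1, -1/4], [1/2, 0, 1/4]] · [[-14, -17], [26, 34], [4, 22]] = [[6, -5], [4, 3], [-6, -3]].

W = [[6, -5], [4, 3], [-6, -3]]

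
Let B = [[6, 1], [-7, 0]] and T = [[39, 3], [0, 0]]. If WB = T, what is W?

W = [[3, -3], [0, 0]]

B is on the right of W, so right-multiply by B⁻¹: W = TB⁻¹.
det B = 7, so B⁻¹ = [[0, -1/7], [1, 6/7]].
W = TB⁻¹ = [[39, 3], [0, 0]] · [[0, -1/7], [1, 6/7]] = [[3, -3], [0, 0]].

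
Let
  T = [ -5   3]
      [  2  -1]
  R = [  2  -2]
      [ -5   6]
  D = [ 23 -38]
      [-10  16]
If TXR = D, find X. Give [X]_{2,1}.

Isolating X: multiply by T⁻¹ from the left and R⁻¹ from the right, so X = T⁻¹DR⁻¹.
T has determinant -1; T⁻¹ = [[1, 3], [2, 5]].
det R = 2; the adjugate gives R⁻¹ = [[3, 1], [5/2, 1]].
T⁻¹D = [[-7, 10], [-4, 4]].
X = (T⁻¹D)R⁻¹ = [[4, 3], [-2, 0]].

-2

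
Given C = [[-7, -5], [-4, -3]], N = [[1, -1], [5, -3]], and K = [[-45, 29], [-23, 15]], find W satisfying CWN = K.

Isolating W: multiply by C⁻¹ from the left and N⁻¹ from the right, so W = C⁻¹KN⁻¹.
det C = 1; the adjugate gives C⁻¹ = [[-3, 5], [4, -7]].
det N = 2, so N⁻¹ = [[-3/2, 1/2], [-5/2, 1/2]].
C⁻¹K = [[20, -12], [-19, 11]].
W = (C⁻¹K)N⁻¹ = [[0, 4], [1, -4]].

W = [[0, 4], [1, -4]]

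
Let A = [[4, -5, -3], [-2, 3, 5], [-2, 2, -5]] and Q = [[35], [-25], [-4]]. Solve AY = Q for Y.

Left-multiplying both sides by A⁻¹ gives Y = A⁻¹Q.
A has determinant -6; A⁻¹ = [[25/6, 31/6, 8/3], [10/3, 13/3, 7/3], [-1/3, -1/3, -1/3]].
Y = A⁻¹Q = [[25/6, 31/6, 8/3], [10/3, 13/3, 7/3], [-1/3, -1/3, -1/3]] · [[35], [-25], [-4]] = [[6], [-1], [-2]].

Y = [[6], [-1], [-2]]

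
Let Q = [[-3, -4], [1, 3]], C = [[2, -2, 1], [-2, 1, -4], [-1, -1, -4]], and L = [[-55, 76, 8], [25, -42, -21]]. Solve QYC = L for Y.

Y = [[4, -3, 1], [5, 2, 2]]

Isolating Y: multiply by Q⁻¹ from the left and C⁻¹ from the right, so Y = Q⁻¹LC⁻¹.
det Q = -5, so Q⁻¹ = [[-3/5, -4/5], [1/5, 3/5]].
det C = -5; the adjugate gives C⁻¹ = [[8/5, 9/5, -7/5], [4/5, 7/5, -6/5], [-3/5, -4/5, 2/5]].
Q⁻¹L = [[13, -12, 12], [4, -10, -11]].
Y = (Q⁻¹L)C⁻¹ = [[4, -3, 1], [5, 2, 2]].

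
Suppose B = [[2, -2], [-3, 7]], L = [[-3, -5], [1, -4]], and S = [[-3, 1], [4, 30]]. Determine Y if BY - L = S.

Y = [[-4, 3], [-1, 5]]

BY = S + L = [[-6, -4], [5, 26]].
B is on the left of Y, so left-multiply by B⁻¹: Y = B⁻¹(S + L).
det B = 8, so B⁻¹ = [[7/8, 1/4], [3/8, 1/4]].
Y = B⁻¹(S + L) = [[-4, 3], [-1, 5]].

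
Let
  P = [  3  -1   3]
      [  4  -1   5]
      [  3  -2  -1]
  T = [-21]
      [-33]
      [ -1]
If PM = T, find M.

Left-multiplying both sides by P⁻¹ gives M = P⁻¹T.
P has determinant -1; P⁻¹ = [[-11, 7, 2], [-19, 12, 3], [5, -3, -1]].
M = P⁻¹T = [[-11, 7, 2], [-19, 12, 3], [5, -3, -1]] · [[-21], [-33], [-1]] = [[-2], [0], [-5]].

M = [[-2], [0], [-5]]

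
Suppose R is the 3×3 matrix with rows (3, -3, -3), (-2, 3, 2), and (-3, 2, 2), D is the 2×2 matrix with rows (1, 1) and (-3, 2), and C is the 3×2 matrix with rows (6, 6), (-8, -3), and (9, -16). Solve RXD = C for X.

X = [[2, 5], [-1, 1], [1, 4]]

Isolating X: multiply by R⁻¹ from the left and D⁻¹ from the right, so X = R⁻¹CD⁻¹.
det R = -3; the adjugate gives R⁻¹ = [[-2/3, 0, -1], [2/3, 1, 0], [-5/3, -1, -1]].
det D = 5, so D⁻¹ = [[2/5, -1/5], [3/5, 1/5]].
R⁻¹C = [[-13, 12], [-4, 1], [-11, 9]].
X = (R⁻¹C)D⁻¹ = [[2, 5], [-1, 1], [1, 4]].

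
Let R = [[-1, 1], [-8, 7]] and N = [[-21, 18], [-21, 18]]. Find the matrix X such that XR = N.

X = [[-3, 3], [-3, 3]]

R is on the right of X, so right-multiply by R⁻¹: X = NR⁻¹.
det R = 1, so R⁻¹ = [[7, -1], [8, -1]].
X = NR⁻¹ = [[-21, 18], [-21, 18]] · [[7, -1], [8, -1]] = [[-3, 3], [-3, 3]].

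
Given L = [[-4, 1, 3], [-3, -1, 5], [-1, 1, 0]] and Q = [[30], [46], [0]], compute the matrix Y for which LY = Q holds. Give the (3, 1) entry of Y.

6

L is on the left of Y, so left-multiply by L⁻¹: Y = L⁻¹Q.
det L = 3; the adjugate gives L⁻¹ = [[-5/3, 1, 8/3], [-5/3, 1, 11/3], [-4/3, 1, 7/3]].
Y = L⁻¹Q = [[-5/3, 1, 8/3], [-5/3, 1, 11/3], [-4/3, 1, 7/3]] · [[30], [46], [0]] = [[-4], [-4], [6]].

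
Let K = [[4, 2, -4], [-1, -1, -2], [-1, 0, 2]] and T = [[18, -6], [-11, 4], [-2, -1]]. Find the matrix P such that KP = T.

P = [[6, 1], [1, -5], [2, 0]]

Left-multiplying both sides by K⁻¹ gives P = K⁻¹T.
det K = 4, so K⁻¹ = [[-1/2, -1, -2], [1, 1, 3], [-1/4, -1/2, -1/2]].
P = K⁻¹T = [[-1/2, -1, -2], [1, 1, 3], [-1/4, -1/2, -1/2]] · [[18, -6], [-11, 4], [-2, -1]] = [[6, 1], [1, -5], [2, 0]].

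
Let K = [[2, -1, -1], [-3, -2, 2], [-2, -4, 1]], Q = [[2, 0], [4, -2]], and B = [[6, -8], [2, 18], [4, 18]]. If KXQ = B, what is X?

X = [[-3, 3], [-3, 1], [2, 1]]

Isolating X: multiply by K⁻¹ from the left and Q⁻¹ from the right, so X = K⁻¹BQ⁻¹.
K has determinant 5; K⁻¹ = [[6/5, 1, -4/5], [-1/5, 0, -1/5], [8/5, 2, -7/5]].
det Q = -4; the adjugate gives Q⁻¹ = [[1/2, 0], [1, -1/2]].
K⁻¹B = [[6, -6], [-2, -2], [8, -2]].
X = (K⁻¹B)Q⁻¹ = [[-3, 3], [-3, 1], [2, 1]].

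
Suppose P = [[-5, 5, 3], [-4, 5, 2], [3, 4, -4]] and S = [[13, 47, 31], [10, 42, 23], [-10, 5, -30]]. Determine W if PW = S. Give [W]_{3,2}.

P is on the left of W, so left-multiply by P⁻¹: W = P⁻¹S.
det P = -3, so P⁻¹ = [[28/3, -32/3, 5/3], [10/3, -11/3, 2/3], [31/3, -35/3, 5/3]].
W = P⁻¹S = [[28/3, -32/3, 5/3], [10/3, -11/3, 2/3], [31/3, -35/3, 5/3]] · [[13, 47, 31], [10, 42, 23], [-10, 5, -30]] = [[-2, -1, -6], [0, 6, -1], [1, 4, 2]].

4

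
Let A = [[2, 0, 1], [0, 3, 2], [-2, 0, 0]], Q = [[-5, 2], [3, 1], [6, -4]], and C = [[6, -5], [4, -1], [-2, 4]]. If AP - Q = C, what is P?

AP = C + Q = [[1, -3], [7, 0], [4, 0]].
Since A multiplies P on the left, P = A⁻¹(C + Q).
det A = 6, so A⁻¹ = [[0, 0, -1/2], [-2/3, 1/3, -2/3], [1, 0, 1]].
P = A⁻¹(C + Q) = [[-2, 0], [-1, 2], [5, -3]].

P = [[-2, 0], [-1, 2], [5, -3]]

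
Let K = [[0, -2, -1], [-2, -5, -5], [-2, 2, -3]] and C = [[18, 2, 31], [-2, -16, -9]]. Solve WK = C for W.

K is on the right of W, so right-multiply by K⁻¹: W = CK⁻¹.
det K = 6, so K⁻¹ = [[25/6, -4/3, 5/6], [2/3, -1/3, 1/3], [-7/3, 2/3, -2/3]].
W = CK⁻¹ = [[18, 2, 31], [-2, -16, -9]] · [[25/6, -4/3, 5/6], [2/3, -1/3, 1/3], [-7/3, 2/3, -2/3]] = [[4, -4, -5], [2, 2, -1]].

W = [[4, -4, -5], [2, 2, -1]]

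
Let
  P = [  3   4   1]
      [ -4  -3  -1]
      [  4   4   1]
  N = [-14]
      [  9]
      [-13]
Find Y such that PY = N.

Y = [[1], [-4], [-1]]

Left-multiplying both sides by P⁻¹ gives Y = P⁻¹N.
det P = -1, so P⁻¹ = [[-1, 0, 1], [0, 1, 1], [4, -4, -7]].
Y = P⁻¹N = [[-1, 0, 1], [0, 1, 1], [4, -4, -7]] · [[-14], [9], [-13]] = [[1], [-4], [-1]].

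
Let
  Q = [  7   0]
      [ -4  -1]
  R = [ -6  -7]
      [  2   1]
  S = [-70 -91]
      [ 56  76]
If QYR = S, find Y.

Left-multiply by Q⁻¹ and right-multiply by R⁻¹: Y = Q⁻¹SR⁻¹.
Q has determinant -7; Q⁻¹ = [[1/7, 0], [-4/7, -1]].
det R = 8, so R⁻¹ = [[1/8, 7/8], [-1/4, -3/4]].
Q⁻¹S = [[-10, -13], [-16, -24]].
Y = (Q⁻¹S)R⁻¹ = [[2, 1], [4, 4]].

Y = [[2, 1], [4, 4]]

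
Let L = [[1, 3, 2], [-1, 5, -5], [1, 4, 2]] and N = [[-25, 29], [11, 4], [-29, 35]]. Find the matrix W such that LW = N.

W = [[-1, 1], [-4, 6], [-6, 5]]

L is on the left of W, so left-multiply by L⁻¹: W = L⁻¹N.
det L = 3; the adjugate gives L⁻¹ = [[10, 2/3, -25/3], [-1, 0, 1], [-3, -1/3, 8/3]].
W = L⁻¹N = [[10, 2/3, -25/3], [-1, 0, 1], [-3, -1/3, 8/3]] · [[-25, 29], [11, 4], [-29, 35]] = [[-1, 1], [-4, 6], [-6, 5]].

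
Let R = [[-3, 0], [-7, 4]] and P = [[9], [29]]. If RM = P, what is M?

Left-multiplying both sides by R⁻¹ gives M = R⁻¹P.
det R = -12; the adjugate gives R⁻¹ = [[-1/3, 0], [-7/12, 1/4]].
M = R⁻¹P = [[-1/3, 0], [-7/12, 1/4]] · [[9], [29]] = [[-3], [2]].

M = [[-3], [2]]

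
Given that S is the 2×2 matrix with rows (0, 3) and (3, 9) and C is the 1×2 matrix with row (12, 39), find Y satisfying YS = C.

Since S sits to the right of Y, Y = CS⁻¹.
det S = -9, so S⁻¹ = [[-1, 1/3], [1/3, 0]].
Y = CS⁻¹ = [[12, 39]] · [[-1, 1/3], [1/3, 0]] = [[1, 4]].

Y = [[1, 4]]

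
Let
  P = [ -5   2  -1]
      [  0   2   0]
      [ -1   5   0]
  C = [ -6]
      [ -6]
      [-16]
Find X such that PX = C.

Since P multiplies X on the left, X = P⁻¹C.
det P = -2, so P⁻¹ = [[0, 5/2, -1], [0, 1/2, 0], [-1, -23/2, 5]].
X = P⁻¹C = [[0, 5/2, -1], [0, 1/2, 0], [-1, -23/2, 5]] · [[-6], [-6], [-16]] = [[1], [-3], [-5]].

X = [[1], [-3], [-5]]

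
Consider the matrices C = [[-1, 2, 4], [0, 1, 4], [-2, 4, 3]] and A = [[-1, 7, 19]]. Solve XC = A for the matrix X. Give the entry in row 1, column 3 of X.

C is on the right of X, so right-multiply by C⁻¹: X = AC⁻¹.
det C = 5; the adjugate gives C⁻¹ = [[-13/5, 2, 4/5], [-8/5, 1, 4/5], [2/5, 0, -1/5]].
X = AC⁻¹ = [[-1, 7, 19]] · [[-13/5, 2, 4/5], [-8/5, 1, 4/5], [2/5, 0, -1/5]] = [[-1, 5, 1]].

1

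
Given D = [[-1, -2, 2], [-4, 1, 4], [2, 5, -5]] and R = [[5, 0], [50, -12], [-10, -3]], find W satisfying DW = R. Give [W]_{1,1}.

Since D multiplies W on the left, W = D⁻¹R.
det D = 5; the adjugate gives D⁻¹ = [[-5, 0, -2], [-12/5, 1/5, -4/5], [-22/5, 1/5, -9/5]].
W = D⁻¹R = [[-5, 0, -2], [-12/5, 1/5, -4/5], [-22/5, 1/5, -9/5]] · [[5, 0], [50, -12], [-10, -3]] = [[-5, 6], [6, 0], [6, 3]].

-5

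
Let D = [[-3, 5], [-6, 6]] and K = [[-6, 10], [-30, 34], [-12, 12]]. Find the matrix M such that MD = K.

D is on the right of M, so right-multiply by D⁻¹: M = KD⁻¹.
D has determinant 12; D⁻¹ = [[1/2, -5/12], [1/2, -1/4]].
M = KD⁻¹ = [[-6, 10], [-30, 34], [-12, 12]] · [[1/2, -5/12], [1/2, -1/4]] = [[2, 0], [2, 4], [0, 2]].

M = [[2, 0], [2, 4], [0, 2]]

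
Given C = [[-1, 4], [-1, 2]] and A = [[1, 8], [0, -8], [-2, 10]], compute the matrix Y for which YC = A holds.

Since C sits to the right of Y, Y = AC⁻¹.
det C = 2; the adjugate gives C⁻¹ = [[1, -2], [1/2, -1/2]].
Y = AC⁻¹ = [[1, 8], [0, -8], [-2, 10]] · [[1, -2], [1/2, -1/2]] = [[5, -6], [-4, 4], [3, -1]].

Y = [[5, -6], [-4, 4], [3, -1]]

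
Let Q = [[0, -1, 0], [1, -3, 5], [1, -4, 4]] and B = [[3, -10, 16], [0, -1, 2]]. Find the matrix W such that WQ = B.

W = [[2, 4, -1], [3, 2, -2]]

Since Q sits to the right of W, W = BQ⁻¹.
det Q = -1; the adjugate gives Q⁻¹ = [[-8, -4, 5], [-1, 0, 0], [1, 1, -1]].
W = BQ⁻¹ = [[3, -10, 16], [0, -1, 2]] · [[-8, -4, 5], [-1, 0, 0], [1, 1, -1]] = [[2, 4, -1], [3, 2, -2]].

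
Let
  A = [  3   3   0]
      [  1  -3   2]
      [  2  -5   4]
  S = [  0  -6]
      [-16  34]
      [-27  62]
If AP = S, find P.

P = [[-5, 4], [5, -6], [2, 6]]

Left-multiplying both sides by A⁻¹ gives P = A⁻¹S.
det A = -6; the adjugate gives A⁻¹ = [[1/3, 2, -1], [0, -2, 1], [-1/6, -7/2, 2]].
P = A⁻¹S = [[1/3, 2, -1], [0, -2, 1], [-1/6, -7/2, 2]] · [[0, -6], [-16, 34], [-27, 62]] = [[-5, 4], [5, -6], [2, 6]].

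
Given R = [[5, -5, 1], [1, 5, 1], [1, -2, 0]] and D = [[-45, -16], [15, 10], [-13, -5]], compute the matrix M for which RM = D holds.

M = [[-5, 1], [4, 3], [0, -6]]

Since R multiplies M on the left, M = R⁻¹D.
det R = -2; the adjugate gives R⁻¹ = [[-1, 1, 5], [-1/2, 1/2, 2], [7/2, -5/2, -15]].
M = R⁻¹D = [[-1, 1, 5], [-1/2, 1/2, 2], [7/2, -5/2, -15]] · [[-45, -16], [15, 10], [-13, -5]] = [[-5, 1], [4, 3], [0, -6]].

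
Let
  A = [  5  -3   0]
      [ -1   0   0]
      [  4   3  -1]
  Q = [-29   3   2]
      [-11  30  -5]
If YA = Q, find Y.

Y = [[-3, 6, -2], [-5, 6, 5]]

Right-multiplying both sides by A⁻¹ gives Y = QA⁻¹.
det A = 3; the adjugate gives A⁻¹ = [[0, -1, 0], [-1/3, -5/3, 0], [-1, -9, -1]].
Y = QA⁻¹ = [[-29, 3, 2], [-11, 30, -5]] · [[0, -1, 0], [-1/3, -5/3, 0], [-1, -9, -1]] = [[-3, 6, -2], [-5, 6, 5]].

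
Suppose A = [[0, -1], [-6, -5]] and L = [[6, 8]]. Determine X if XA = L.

A is on the right of X, so right-multiply by A⁻¹: X = LA⁻¹.
det A = -6, so A⁻¹ = [[5/6, -1/6], [-1, 0]].
X = LA⁻¹ = [[6, 8]] · [[5/6, -1/6], [-1, 0]] = [[-3, -1]].

X = [[-3, -1]]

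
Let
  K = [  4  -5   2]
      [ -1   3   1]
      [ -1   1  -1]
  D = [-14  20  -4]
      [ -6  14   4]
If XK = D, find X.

K is on the right of X, so right-multiply by K⁻¹: X = DK⁻¹.
det K = -2, so K⁻¹ = [[2, 3/2, 11/2], [1, 1, 3], [-1, -1/2, -7/2]].
X = DK⁻¹ = [[-14, 20, -4], [-6, 14, 4]] · [[2, 3/2, 11/2], [1, 1, 3], [-1, -1/2, -7/2]] = [[-4, 1, -3], [-2, 3, -5]].

X = [[-4, 1, -3], [-2, 3, -5]]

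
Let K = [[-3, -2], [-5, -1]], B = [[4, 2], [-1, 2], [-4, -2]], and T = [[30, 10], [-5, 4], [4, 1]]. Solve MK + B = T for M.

MK = T − B = [[26, 8], [-4, 2], [8, 3]].
Right-multiplying both sides by K⁻¹ gives M = (T − B)K⁻¹.
det K = -7, so K⁻¹ = [[1/7, -2/7], [-5/7, 3/7]].
M = (T − B)K⁻¹ = [[-2, -4], [-2, 2], [-1, -1]].

M = [[-2, -4], [-2, 2], [-1, -1]]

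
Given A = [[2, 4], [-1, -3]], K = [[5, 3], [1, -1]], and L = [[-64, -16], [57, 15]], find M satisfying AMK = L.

Isolating M: multiply by A⁻¹ from the left and K⁻¹ from the right, so M = A⁻¹LK⁻¹.
det A = -2; the adjugate gives A⁻¹ = [[3/2, 2], [-1/2, -1]].
det K = -8; the adjugate gives K⁻¹ = [[1/8, 3/8], [1/8, -5/8]].
A⁻¹L = [[18, 6], [-25, -7]].
M = (A⁻¹L)K⁻¹ = [[3, 3], [-4, -5]].

M = [[3, 3], [-4, -5]]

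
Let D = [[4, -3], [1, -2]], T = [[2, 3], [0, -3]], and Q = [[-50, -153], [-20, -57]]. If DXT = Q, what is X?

X = [[-4, 5], [3, -2]]

X = D⁻¹QT⁻¹ (apply D⁻¹ on the left and T⁻¹ on the right).
det D = -5, so D⁻¹ = [[2/5, -3/5], [1/5, -4/5]].
det T = -6, so T⁻¹ = [[1/2, 1/2], [0, -1/3]].
D⁻¹Q = [[-8, -27], [6, 15]].
X = (D⁻¹Q)T⁻¹ = [[-4, 5], [3, -2]].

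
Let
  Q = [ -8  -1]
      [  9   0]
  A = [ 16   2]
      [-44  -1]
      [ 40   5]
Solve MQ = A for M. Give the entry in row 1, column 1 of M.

Right-multiplying both sides by Q⁻¹ gives M = AQ⁻¹.
det Q = 9, so Q⁻¹ = [[0, 1/9], [-1, -8/9]].
M = AQ⁻¹ = [[16, 2], [-44, -1], [40, 5]] · [[0, 1/9], [-1, -8/9]] = [[-2, 0], [1, -4], [-5, 0]].

-2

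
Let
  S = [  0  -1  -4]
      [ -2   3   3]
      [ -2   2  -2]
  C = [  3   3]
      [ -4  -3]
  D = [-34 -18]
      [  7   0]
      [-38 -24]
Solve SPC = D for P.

P = [[2, 2], [2, 4], [-3, -5]]

Isolating P: multiply by S⁻¹ from the left and C⁻¹ from the right, so P = S⁻¹DC⁻¹.
det S = 2, so S⁻¹ = [[-6, -5, 9/2], [-5, -4, 4], [1, 1, -1]].
det C = 3, so C⁻¹ = [[-1, -1], [4/3, 1]].
S⁻¹D = [[-2, 0], [-10, -6], [11, 6]].
P = (S⁻¹D)C⁻¹ = [[2, 2], [2, 4], [-3, -5]].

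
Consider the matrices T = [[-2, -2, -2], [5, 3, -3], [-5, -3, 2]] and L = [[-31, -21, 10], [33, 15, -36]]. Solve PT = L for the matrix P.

Since T sits to the right of P, P = LT⁻¹.
det T = -4; the adjugate gives T⁻¹ = [[3/4, -5/2, -3], [-5/4, 7/2, 4], [0, -1, -1]].
P = LT⁻¹ = [[-31, -21, 10], [33, 15, -36]] · [[3/4, -5/2, -3], [-5/4, 7/2, 4], [0, -1, -1]] = [[3, -6, -1], [6, 6, -3]].

P = [[3, -6, -1], [6, 6, -3]]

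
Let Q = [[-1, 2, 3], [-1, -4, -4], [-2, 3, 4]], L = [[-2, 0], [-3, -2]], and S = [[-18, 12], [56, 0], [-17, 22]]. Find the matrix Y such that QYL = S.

Y = [[0, 4], [3, -1], [4, 0]]

Y = Q⁻¹SL⁻¹ (apply Q⁻¹ on the left and L⁻¹ on the right).
det Q = -5, so Q⁻¹ = [[4/5, -1/5, -4/5], [-12/5, -2/5, 7/5], [11/5, 1/5, -6/5]].
det L = 4, so L⁻¹ = [[-1/2, 0], [3/4, -1/2]].
Q⁻¹S = [[-12, -8], [-3, 2], [-8, 0]].
Y = (Q⁻¹S)L⁻¹ = [[0, 4], [3, -1], [4, 0]].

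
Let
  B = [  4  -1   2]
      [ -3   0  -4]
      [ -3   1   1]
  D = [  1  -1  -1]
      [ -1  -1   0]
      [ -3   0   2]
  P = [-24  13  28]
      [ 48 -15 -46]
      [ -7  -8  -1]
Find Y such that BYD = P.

Y = B⁻¹PD⁻¹ (apply B⁻¹ on the left and D⁻¹ on the right).
det B = -5; the adjugate gives B⁻¹ = [[-4/5, -3/5, -4/5], [-3, -2, -2], [3/5, 1/5, 3/5]].
det D = -1, so D⁻¹ = [[2, -2, 1], [-2, 1, -1], [3, -3, 2]].
B⁻¹P = [[-4, 5, 6], [-10, 7, 10], [-9, 0, 7]].
Y = (B⁻¹P)D⁻¹ = [[0, -5, 3], [-4, -3, 3], [3, -3, 5]].

Y = [[0, -5, 3], [-4, -3, 3], [3, -3, 5]]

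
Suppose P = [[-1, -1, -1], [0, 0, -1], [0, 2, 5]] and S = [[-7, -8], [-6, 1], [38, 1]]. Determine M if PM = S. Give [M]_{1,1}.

P is on the left of M, so left-multiply by P⁻¹: M = P⁻¹S.
det P = -2; the adjugate gives P⁻¹ = [[-1, -3/2, -1/2], [0, 5/2, 1/2], [0, -1, 0]].
M = P⁻¹S = [[-1, -3/2, -1/2], [0, 5/2, 1/2], [0, -1, 0]] · [[-7, -8], [-6, 1], [38, 1]] = [[-3, 6], [4, 3], [6, -1]].

-3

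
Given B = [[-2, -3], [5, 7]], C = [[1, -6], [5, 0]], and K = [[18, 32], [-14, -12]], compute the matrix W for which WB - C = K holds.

WB = K + C = [[19, 26], [-9, -12]].
Since B sits to the right of W, W = (K + C)B⁻¹.
det B = 1; the adjugate gives B⁻¹ = [[7, 3], [-5, -2]].
W = (K + C)B⁻¹ = [[3, 5], [-3, -3]].

W = [[3, 5], [-3, -3]]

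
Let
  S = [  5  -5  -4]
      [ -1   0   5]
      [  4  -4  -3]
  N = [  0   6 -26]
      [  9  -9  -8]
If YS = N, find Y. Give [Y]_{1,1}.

2

Since S sits to the right of Y, Y = NS⁻¹.
det S = -1, so S⁻¹ = [[-20, -1, 25], [-17, -1, 21], [-4, 0, 5]].
Y = NS⁻¹ = [[0, 6, -26], [9, -9, -8]] · [[-20, -1, 25], [-17, -1, 21], [-4, 0, 5]] = [[2, -6, -4], [5, 0, -4]].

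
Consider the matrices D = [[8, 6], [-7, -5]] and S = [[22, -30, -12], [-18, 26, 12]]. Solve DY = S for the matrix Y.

Y = [[-1, -3, -6], [5, -1, 6]]

Left-multiplying both sides by D⁻¹ gives Y = D⁻¹S.
D has determinant 2; D⁻¹ = [[-5/2, -3], [7/2, 4]].
Y = D⁻¹S = [[-5/2, -3], [7/2, 4]] · [[22, -30, -12], [-18, 26, 12]] = [[-1, -3, -6], [5, -1, 6]].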